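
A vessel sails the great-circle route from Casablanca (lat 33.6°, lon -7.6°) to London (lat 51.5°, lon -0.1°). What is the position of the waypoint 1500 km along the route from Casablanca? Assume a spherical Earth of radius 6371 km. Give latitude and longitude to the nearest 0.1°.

The haversine formula gives a central angle δ ≈ 0.327 rad (18.7°) between the endpoints. The total great-circle distance is δ·R ≈ 0.327 × 6371 ≈ 2080 km, so the target fraction is f = 1500/2080 ≈ 0.721.
Interpolate at f ≈ 0.721 with slerp weights a = sin((1−f)δ)/sin δ ≈ 0.284, b = sin(fδ)/sin δ ≈ 0.727.
p = a·p₁ + b·p₂ ≈ (0.687, -0.032, 0.726); φ = arcsin(p_z) ≈ 46.56°, λ = atan2(p_y, p_x) ≈ -2.67°.

≈ lat 46.6°, lon -2.7°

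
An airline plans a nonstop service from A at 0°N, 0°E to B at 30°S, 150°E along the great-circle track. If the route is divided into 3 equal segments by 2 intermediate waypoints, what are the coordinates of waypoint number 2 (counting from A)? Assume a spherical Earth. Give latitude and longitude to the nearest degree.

≈ 49°S, 94°E

From cos δ = sin φ₁ sin φ₂ + cos φ₁ cos φ₂ cos Δλ, the central angle is δ ≈ 2.419 rad (138.6°).
Interpolate at f = 2/3 with slerp weights a = sin((1−f)δ)/sin δ ≈ 1.091, b = sin(fδ)/sin δ ≈ 1.511.
p = a·p₁ + b·p₂ ≈ (-0.042, 0.654, -0.755); φ = arcsin(p_z) ≈ -49.05°, λ = atan2(p_y, p_x) ≈ 93.65°.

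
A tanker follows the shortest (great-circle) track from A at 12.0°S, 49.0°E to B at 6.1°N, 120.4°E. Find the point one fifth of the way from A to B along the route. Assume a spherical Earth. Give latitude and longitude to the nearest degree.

≈ 9°S, 64°E

Convert each endpoint to a unit vector on the sphere (x = cos φ cos λ, y = cos φ sin λ, z = sin φ).
The central angle between the endpoints is δ = arccos(p₁·p₂) ≈ 1.279 rad (73.3°).
Interpolate at f = 1/5 with slerp weights a = sin((1−f)δ)/sin δ ≈ 0.891, b = sin(fδ)/sin δ ≈ 0.264.
p = a·p₁ + b·p₂ ≈ (0.439, 0.885, -0.157); φ = arcsin(p_z) ≈ -9.05°, λ = atan2(p_y, p_x) ≈ 63.60°.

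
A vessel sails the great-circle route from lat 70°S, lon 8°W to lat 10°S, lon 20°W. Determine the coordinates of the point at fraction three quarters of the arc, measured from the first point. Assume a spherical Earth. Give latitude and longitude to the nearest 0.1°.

≈ lat 25.1°S, lon 18.7°W

Convert each endpoint to a unit vector on the sphere (x = cos φ cos λ, y = cos φ sin λ, z = sin φ).
The central angle between the endpoints is δ = arccos(p₁·p₂) ≈ 1.056 rad (60.5°).
Interpolate at f = 3/4 with slerp weights a = sin((1−f)δ)/sin δ ≈ 0.300, b = sin(fδ)/sin δ ≈ 0.818.
p = a·p₁ + b·p₂ ≈ (0.858, -0.290, -0.424); φ = arcsin(p_z) ≈ -25.07°, λ = atan2(p_y, p_x) ≈ -18.65°.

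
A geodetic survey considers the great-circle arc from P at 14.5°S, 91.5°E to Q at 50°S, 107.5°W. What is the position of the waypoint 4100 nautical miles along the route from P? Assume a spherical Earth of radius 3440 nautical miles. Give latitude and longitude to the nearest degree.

≈ 76°S, 150°E

From cos δ = sin φ₁ sin φ₂ + cos φ₁ cos φ₂ cos Δλ, the central angle is δ ≈ 1.979 rad (113.4°). The total great-circle distance is δ·R ≈ 1.979 × 3440 ≈ 6806 nmi, so the target fraction is f = 4100/6806 ≈ 0.602.
Interpolate at f ≈ 0.602 with slerp weights a = sin((1−f)δ)/sin δ ≈ 0.771, b = sin(fδ)/sin δ ≈ 1.012.
p = a·p₁ + b·p₂ ≈ (-0.215, 0.126, -0.968); φ = arcsin(p_z) ≈ -75.56°, λ = atan2(p_y, p_x) ≈ 149.63°.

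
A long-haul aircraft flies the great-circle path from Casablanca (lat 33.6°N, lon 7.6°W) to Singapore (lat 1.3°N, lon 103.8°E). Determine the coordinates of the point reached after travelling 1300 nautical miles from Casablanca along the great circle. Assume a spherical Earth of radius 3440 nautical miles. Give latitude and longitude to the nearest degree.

≈ lat 36°N, lon 19°E

Write both endpoints as unit vectors p₁, p₂ with components (cos φ cos λ, cos φ sin λ, sin φ).
The central angle between the endpoints is δ = arccos(p₁·p₂) ≈ 1.866 rad (106.9°). The total great-circle distance is δ·R ≈ 1.866 × 3440 ≈ 6420 nmi, so the target fraction is f = 1300/6420 ≈ 0.202.
Interpolate at f ≈ 0.202 with slerp weights a = sin((1−f)δ)/sin δ ≈ 1.042, b = sin(fδ)/sin δ ≈ 0.386.
p = a·p₁ + b·p₂ ≈ (0.768, 0.260, 0.585); φ = arcsin(p_z) ≈ 35.82°, λ = atan2(p_y, p_x) ≈ 18.68°.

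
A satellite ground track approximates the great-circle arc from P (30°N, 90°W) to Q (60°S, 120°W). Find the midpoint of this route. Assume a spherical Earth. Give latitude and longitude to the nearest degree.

≈ (15°S, 101°W)

From cos δ = sin φ₁ sin φ₂ + cos φ₁ cos φ₂ cos Δλ, the central angle is δ ≈ 1.629 rad (93.3°).
Interpolate at f = 1/2 with slerp weights a = sin((1−f)δ)/sin δ ≈ 0.729, b = sin(fδ)/sin δ ≈ 0.729.
p = a·p₁ + b·p₂ ≈ (-0.182, -0.946, -0.267); φ = arcsin(p_z) ≈ -15.47°, λ = atan2(p_y, p_x) ≈ -100.89°.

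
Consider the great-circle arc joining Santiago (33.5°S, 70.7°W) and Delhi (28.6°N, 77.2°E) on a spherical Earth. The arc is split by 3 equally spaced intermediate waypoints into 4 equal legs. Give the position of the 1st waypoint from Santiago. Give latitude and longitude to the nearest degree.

Convert each endpoint to a unit vector on the sphere (x = cos φ cos λ, y = cos φ sin λ, z = sin φ).
The central angle between the endpoints is δ = arccos(p₁·p₂) ≈ 2.656 rad (152.2°).
Interpolate at f = 1/4 with slerp weights a = sin((1−f)δ)/sin δ ≈ 1.955, b = sin(fδ)/sin δ ≈ 1.321.
p = a·p₁ + b·p₂ ≈ (0.796, -0.408, -0.447); φ = arcsin(p_z) ≈ -26.56°, λ = atan2(p_y, p_x) ≈ -27.17°.

≈ (27°S, 27°W)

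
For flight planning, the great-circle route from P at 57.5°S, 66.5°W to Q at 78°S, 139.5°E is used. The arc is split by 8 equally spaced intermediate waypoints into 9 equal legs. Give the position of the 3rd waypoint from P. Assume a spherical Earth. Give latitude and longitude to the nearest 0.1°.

≈ 71.8°S, 72.6°W

The haversine formula gives a central angle δ ≈ 0.760 rad (43.6°) between the endpoints.
Interpolate at f = 3/9 with slerp weights a = sin((1−f)δ)/sin δ ≈ 0.704, b = sin(fδ)/sin δ ≈ 0.364.
p = a·p₁ + b·p₂ ≈ (0.093, -0.298, -0.950); φ = arcsin(p_z) ≈ -71.80°, λ = atan2(p_y, p_x) ≈ -72.60°.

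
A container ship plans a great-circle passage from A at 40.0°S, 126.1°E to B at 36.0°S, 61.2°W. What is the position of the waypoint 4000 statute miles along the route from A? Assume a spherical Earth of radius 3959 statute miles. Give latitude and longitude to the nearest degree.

≈ 81°S, 88°W

From cos δ = sin φ₁ sin φ₂ + cos φ₁ cos φ₂ cos Δλ, the central angle is δ ≈ 1.810 rad (103.7°). The total great-circle distance is δ·R ≈ 1.810 × 3959 ≈ 7166 mi, so the target fraction is f = 4000/7166 ≈ 0.558.
Interpolate at f ≈ 0.558 with slerp weights a = sin((1−f)δ)/sin δ ≈ 0.738, b = sin(fδ)/sin δ ≈ 0.872.
p = a·p₁ + b·p₂ ≈ (0.007, -0.161, -0.987); φ = arcsin(p_z) ≈ -80.71°, λ = atan2(p_y, p_x) ≈ -87.64°.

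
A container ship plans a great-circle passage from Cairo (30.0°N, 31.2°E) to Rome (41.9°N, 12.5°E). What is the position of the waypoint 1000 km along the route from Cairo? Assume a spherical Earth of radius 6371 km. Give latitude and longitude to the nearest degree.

Convert each endpoint to a unit vector on the sphere (x = cos φ cos λ, y = cos φ sin λ, z = sin φ).
The central angle between the endpoints is δ = arccos(p₁·p₂) ≈ 0.335 rad (19.2°). The total great-circle distance is δ·R ≈ 0.335 × 6371 ≈ 2133 km, so the target fraction is f = 1000/2133 ≈ 0.469.
Interpolate at f ≈ 0.469 with slerp weights a = sin((1−f)δ)/sin δ ≈ 0.538, b = sin(fδ)/sin δ ≈ 0.476.
p = a·p₁ + b·p₂ ≈ (0.745, 0.318, 0.587); φ = arcsin(p_z) ≈ 35.94°, λ = atan2(p_y, p_x) ≈ 23.14°.

≈ (36°N, 23°E)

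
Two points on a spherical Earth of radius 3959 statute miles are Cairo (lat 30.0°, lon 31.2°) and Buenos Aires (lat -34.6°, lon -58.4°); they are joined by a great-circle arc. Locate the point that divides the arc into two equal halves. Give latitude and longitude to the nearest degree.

≈ lat -3°, lon -12°

Write both endpoints as unit vectors p₁, p₂ with components (cos φ cos λ, cos φ sin λ, sin φ).
The central angle between the endpoints is δ = arccos(p₁·p₂) ≈ 1.853 rad (106.2°).
Interpolate at f = 1/2 with slerp weights a = sin((1−f)δ)/sin δ ≈ 0.833, b = sin(fδ)/sin δ ≈ 0.833.
p = a·p₁ + b·p₂ ≈ (0.976, -0.210, -0.056); φ = arcsin(p_z) ≈ -3.24°, λ = atan2(p_y, p_x) ≈ -12.16°.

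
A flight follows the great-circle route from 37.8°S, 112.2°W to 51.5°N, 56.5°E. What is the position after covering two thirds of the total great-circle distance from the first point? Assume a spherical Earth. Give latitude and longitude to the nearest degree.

≈ 61°N, 53°W

Convert each endpoint to a unit vector on the sphere (x = cos φ cos λ, y = cos φ sin λ, z = sin φ).
The central angle between the endpoints is δ = arccos(p₁·p₂) ≈ 2.865 rad (164.2°).
Interpolate at f = 2/3 with slerp weights a = sin((1−f)δ)/sin δ ≈ 2.990, b = sin(fδ)/sin δ ≈ 3.454.
p = a·p₁ + b·p₂ ≈ (0.294, -0.394, 0.871); φ = arcsin(p_z) ≈ 60.53°, λ = atan2(p_y, p_x) ≈ -53.29°.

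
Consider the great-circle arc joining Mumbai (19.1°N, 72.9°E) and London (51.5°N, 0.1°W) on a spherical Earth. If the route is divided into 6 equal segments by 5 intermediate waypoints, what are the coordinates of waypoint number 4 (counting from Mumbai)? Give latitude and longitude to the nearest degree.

From cos δ = sin φ₁ sin φ₂ + cos φ₁ cos φ₂ cos Δλ, the central angle is δ ≈ 1.128 rad (64.7°).
Interpolate at f = 4/6 with slerp weights a = sin((1−f)δ)/sin δ ≈ 0.406, b = sin(fδ)/sin δ ≈ 0.756.
p = a·p₁ + b·p₂ ≈ (0.584, 0.366, 0.725); φ = arcsin(p_z) ≈ 46.45°, λ = atan2(p_y, p_x) ≈ 32.11°.

≈ 46°N, 32°E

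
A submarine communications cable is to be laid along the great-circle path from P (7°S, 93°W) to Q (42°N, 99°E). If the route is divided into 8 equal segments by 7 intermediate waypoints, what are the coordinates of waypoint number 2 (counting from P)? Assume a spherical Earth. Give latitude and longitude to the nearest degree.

Write both endpoints as unit vectors p₁, p₂ with components (cos φ cos λ, cos φ sin λ, sin φ).
The central angle between the endpoints is δ = arccos(p₁·p₂) ≈ 2.503 rad (143.4°).
Interpolate at f = 2/8 with slerp weights a = sin((1−f)δ)/sin δ ≈ 1.600, b = sin(fδ)/sin δ ≈ 0.983.
p = a·p₁ + b·p₂ ≈ (-0.197, -0.864, 0.463); φ = arcsin(p_z) ≈ 27.56°, λ = atan2(p_y, p_x) ≈ -102.86°.

≈ (28°N, 103°W)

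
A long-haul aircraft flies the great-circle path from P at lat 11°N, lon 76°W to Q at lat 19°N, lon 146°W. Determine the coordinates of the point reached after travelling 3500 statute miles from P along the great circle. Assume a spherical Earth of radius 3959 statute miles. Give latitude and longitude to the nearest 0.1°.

Write both endpoints as unit vectors p₁, p₂ with components (cos φ cos λ, cos φ sin λ, sin φ).
The central angle between the endpoints is δ = arccos(p₁·p₂) ≈ 1.181 rad (67.7°). The total great-circle distance is δ·R ≈ 1.181 × 3959 ≈ 4677 mi, so the target fraction is f = 3500/4677 ≈ 0.748.
Interpolate at f ≈ 0.748 with slerp weights a = sin((1−f)δ)/sin δ ≈ 0.317, b = sin(fδ)/sin δ ≈ 0.836.
p = a·p₁ + b·p₂ ≈ (-0.580, -0.744, 0.333); φ = arcsin(p_z) ≈ 19.42°, λ = atan2(p_y, p_x) ≈ -127.95°.

≈ lat 19.4°N, lon 128.0°W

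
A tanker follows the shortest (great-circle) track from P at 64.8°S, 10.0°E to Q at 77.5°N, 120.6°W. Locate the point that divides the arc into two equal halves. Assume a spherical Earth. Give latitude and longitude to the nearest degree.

≈ 12°N, 20°W

The haversine formula gives a central angle δ ≈ 2.803 rad (160.6°) between the endpoints.
Interpolate at f = 1/2 with slerp weights a = sin((1−f)δ)/sin δ ≈ 2.971, b = sin(fδ)/sin δ ≈ 2.971.
p = a·p₁ + b·p₂ ≈ (0.918, -0.334, 0.212); φ = arcsin(p_z) ≈ 12.26°, λ = atan2(p_y, p_x) ≈ -19.98°.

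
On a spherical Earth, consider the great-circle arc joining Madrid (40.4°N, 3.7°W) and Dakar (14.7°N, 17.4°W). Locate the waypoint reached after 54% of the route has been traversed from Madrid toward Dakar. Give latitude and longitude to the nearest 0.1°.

≈ 26.7°N, 11.9°W

Convert each endpoint to a unit vector on the sphere (x = cos φ cos λ, y = cos φ sin λ, z = sin φ).
The central angle between the endpoints is δ = arccos(p₁·p₂) ≈ 0.495 rad (28.3°).
Interpolate at f = 0.54 with slerp weights a = sin((1−f)δ)/sin δ ≈ 0.475, b = sin(fδ)/sin δ ≈ 0.556.
p = a·p₁ + b·p₂ ≈ (0.874, -0.184, 0.449); φ = arcsin(p_z) ≈ 26.68°, λ = atan2(p_y, p_x) ≈ -11.90°.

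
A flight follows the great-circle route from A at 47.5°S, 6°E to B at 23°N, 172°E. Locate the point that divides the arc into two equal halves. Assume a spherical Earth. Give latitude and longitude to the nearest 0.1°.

Write both endpoints as unit vectors p₁, p₂ with components (cos φ cos λ, cos φ sin λ, sin φ).
The central angle between the endpoints is δ = arccos(p₁·p₂) ≈ 2.671 rad (153.1°).
Interpolate at f = 1/2 with slerp weights a = sin((1−f)δ)/sin δ ≈ 2.147, b = sin(fδ)/sin δ ≈ 2.147.
p = a·p₁ + b·p₂ ≈ (-0.514, 0.427, -0.744); φ = arcsin(p_z) ≈ -48.06°, λ = atan2(p_y, p_x) ≈ 140.33°.

≈ 48.1°S, 140.3°E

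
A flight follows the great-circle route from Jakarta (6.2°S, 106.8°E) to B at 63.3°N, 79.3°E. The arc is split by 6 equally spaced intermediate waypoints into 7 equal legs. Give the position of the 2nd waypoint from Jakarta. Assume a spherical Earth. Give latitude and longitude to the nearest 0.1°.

Convert each endpoint to a unit vector on the sphere (x = cos φ cos λ, y = cos φ sin λ, z = sin φ).
The central angle between the endpoints is δ = arccos(p₁·p₂) ≈ 1.266 rad (72.6°).
Interpolate at f = 2/7 with slerp weights a = sin((1−f)δ)/sin δ ≈ 0.824, b = sin(fδ)/sin δ ≈ 0.371.
p = a·p₁ + b·p₂ ≈ (-0.206, 0.948, 0.242); φ = arcsin(p_z) ≈ 14.03°, λ = atan2(p_y, p_x) ≈ 102.25°.

≈ 14.0°N, 102.2°E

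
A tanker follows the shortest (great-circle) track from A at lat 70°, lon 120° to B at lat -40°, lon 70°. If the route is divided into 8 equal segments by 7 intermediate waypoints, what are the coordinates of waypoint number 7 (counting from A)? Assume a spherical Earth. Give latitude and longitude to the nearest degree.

From cos δ = sin φ₁ sin φ₂ + cos φ₁ cos φ₂ cos Δλ, the central angle is δ ≈ 2.022 rad (115.8°).
Interpolate at f = 7/8 with slerp weights a = sin((1−f)δ)/sin δ ≈ 0.278, b = sin(fδ)/sin δ ≈ 1.089.
p = a·p₁ + b·p₂ ≈ (0.238, 0.866, -0.439); φ = arcsin(p_z) ≈ -26.05°, λ = atan2(p_y, p_x) ≈ 74.65°.

≈ lat -26°, lon 75°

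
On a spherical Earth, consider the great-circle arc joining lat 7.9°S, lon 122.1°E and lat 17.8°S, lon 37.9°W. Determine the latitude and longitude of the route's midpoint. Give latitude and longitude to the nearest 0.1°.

Write both endpoints as unit vectors p₁, p₂ with components (cos φ cos λ, cos φ sin λ, sin φ).
The central angle between the endpoints is δ = arccos(p₁·p₂) ≈ 2.576 rad (147.6°).
Interpolate at f = 1/2 with slerp weights a = sin((1−f)δ)/sin δ ≈ 1.791, b = sin(fδ)/sin δ ≈ 1.791.
p = a·p₁ + b·p₂ ≈ (0.403, 0.455, -0.794); φ = arcsin(p_z) ≈ -52.55°, λ = atan2(p_y, p_x) ≈ 48.49°.

≈ lat 52.5°S, lon 48.5°E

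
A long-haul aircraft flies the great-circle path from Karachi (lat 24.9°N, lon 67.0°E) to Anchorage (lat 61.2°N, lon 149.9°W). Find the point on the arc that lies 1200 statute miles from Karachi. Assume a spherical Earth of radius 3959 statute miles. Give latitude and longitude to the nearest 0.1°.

Convert each endpoint to a unit vector on the sphere (x = cos φ cos λ, y = cos φ sin λ, z = sin φ).
The central angle between the endpoints is δ = arccos(p₁·p₂) ≈ 1.551 rad (88.9°). The total great-circle distance is δ·R ≈ 1.551 × 3959 ≈ 6142 mi, so the target fraction is f = 1200/6142 ≈ 0.195.
Interpolate at f ≈ 0.195 with slerp weights a = sin((1−f)δ)/sin δ ≈ 0.949, b = sin(fδ)/sin δ ≈ 0.299.
p = a·p₁ + b·p₂ ≈ (0.212, 0.720, 0.661); φ = arcsin(p_z) ≈ 41.38°, λ = atan2(p_y, p_x) ≈ 73.61°.

≈ lat 41.4°N, lon 73.6°E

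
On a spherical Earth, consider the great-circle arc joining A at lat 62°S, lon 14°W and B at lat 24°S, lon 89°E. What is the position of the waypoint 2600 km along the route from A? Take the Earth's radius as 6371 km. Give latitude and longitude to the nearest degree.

The haversine formula gives a central angle δ ≈ 1.305 rad (74.8°) between the endpoints. The total great-circle distance is δ·R ≈ 1.305 × 6371 ≈ 8314 km, so the target fraction is f = 2600/8314 ≈ 0.313.
Interpolate at f ≈ 0.313 with slerp weights a = sin((1−f)δ)/sin δ ≈ 0.810, b = sin(fδ)/sin δ ≈ 0.411.
p = a·p₁ + b·p₂ ≈ (0.375, 0.284, -0.882); φ = arcsin(p_z) ≈ -61.93°, λ = atan2(p_y, p_x) ≈ 37.08°.

≈ lat 62°S, lon 37°E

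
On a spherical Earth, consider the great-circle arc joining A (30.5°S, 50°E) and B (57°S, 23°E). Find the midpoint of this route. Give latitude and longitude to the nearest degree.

From cos δ = sin φ₁ sin φ₂ + cos φ₁ cos φ₂ cos Δλ, the central angle is δ ≈ 0.566 rad (32.5°).
Interpolate at f = 1/2 with slerp weights a = sin((1−f)δ)/sin δ ≈ 0.521, b = sin(fδ)/sin δ ≈ 0.521.
p = a·p₁ + b·p₂ ≈ (0.549, 0.455, -0.701); φ = arcsin(p_z) ≈ -44.51°, λ = atan2(p_y, p_x) ≈ 39.60°.

≈ (45°S, 40°E)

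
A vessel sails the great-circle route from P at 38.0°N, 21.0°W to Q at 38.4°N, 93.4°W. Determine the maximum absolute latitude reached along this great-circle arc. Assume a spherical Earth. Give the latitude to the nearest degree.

≈ 44°N

The great circle lies in the plane with unit normal n̂ = (p₁ × p₂)/|p₁ × p₂|.
Here n̂_z ≈ -0.716; the vertex latitude is φ_max = arccos|n̂_z| ≈ 44.3°.
Check via Clairaut: cos φ_max = |cos φ₁| · sin C = cos(38.0°)·sin(65.3°) ≈ 0.716, again giving ≈ 44.3°.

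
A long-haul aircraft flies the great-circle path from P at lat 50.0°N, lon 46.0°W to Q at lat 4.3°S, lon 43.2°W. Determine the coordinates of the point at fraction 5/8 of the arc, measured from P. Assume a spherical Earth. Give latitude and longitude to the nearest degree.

Write both endpoints as unit vectors p₁, p₂ with components (cos φ cos λ, cos φ sin λ, sin φ).
The central angle between the endpoints is δ = arccos(p₁·p₂) ≈ 0.949 rad (54.4°).
Interpolate at f = 5/8 with slerp weights a = sin((1−f)δ)/sin δ ≈ 0.429, b = sin(fδ)/sin δ ≈ 0.688.
p = a·p₁ + b·p₂ ≈ (0.691, -0.668, 0.277); φ = arcsin(p_z) ≈ 16.07°, λ = atan2(p_y, p_x) ≈ -44.00°.

≈ lat 16°N, lon 44°W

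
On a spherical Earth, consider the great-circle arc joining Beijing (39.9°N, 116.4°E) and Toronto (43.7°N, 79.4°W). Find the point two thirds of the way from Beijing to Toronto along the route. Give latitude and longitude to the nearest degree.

From cos δ = sin φ₁ sin φ₂ + cos φ₁ cos φ₂ cos Δλ, the central angle is δ ≈ 1.661 rad (95.2°).
Interpolate at f = 2/3 with slerp weights a = sin((1−f)δ)/sin δ ≈ 0.528, b = sin(fδ)/sin δ ≈ 0.898.
p = a·p₁ + b·p₂ ≈ (-0.061, -0.275, 0.959); φ = arcsin(p_z) ≈ 73.61°, λ = atan2(p_y, p_x) ≈ -102.42°.

≈ 74°N, 102°W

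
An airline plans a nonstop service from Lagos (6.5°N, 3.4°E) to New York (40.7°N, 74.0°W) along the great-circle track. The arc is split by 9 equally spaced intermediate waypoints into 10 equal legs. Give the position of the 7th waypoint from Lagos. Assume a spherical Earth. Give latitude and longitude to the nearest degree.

≈ 36°N, 45°W

From cos δ = sin φ₁ sin φ₂ + cos φ₁ cos φ₂ cos Δλ, the central angle is δ ≈ 1.330 rad (76.2°).
Interpolate at f = 7/10 with slerp weights a = sin((1−f)δ)/sin δ ≈ 0.400, b = sin(fδ)/sin δ ≈ 0.826.
p = a·p₁ + b·p₂ ≈ (0.569, -0.578, 0.584); φ = arcsin(p_z) ≈ 35.73°, λ = atan2(p_y, p_x) ≈ -45.45°.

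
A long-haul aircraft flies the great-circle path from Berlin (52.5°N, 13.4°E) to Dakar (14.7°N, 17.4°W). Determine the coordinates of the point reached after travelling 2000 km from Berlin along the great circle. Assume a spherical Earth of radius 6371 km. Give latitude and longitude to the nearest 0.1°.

The haversine formula gives a central angle δ ≈ 0.785 rad (45.0°) between the endpoints. The total great-circle distance is δ·R ≈ 0.785 × 6371 ≈ 5004 km, so the target fraction is f = 2000/5004 ≈ 0.400.
Interpolate at f ≈ 0.400 with slerp weights a = sin((1−f)δ)/sin δ ≈ 0.642, b = sin(fδ)/sin δ ≈ 0.437.
p = a·p₁ + b·p₂ ≈ (0.783, -0.036, 0.620); φ = arcsin(p_z) ≈ 38.35°, λ = atan2(p_y, p_x) ≈ -2.61°.

≈ 38.3°N, 2.6°W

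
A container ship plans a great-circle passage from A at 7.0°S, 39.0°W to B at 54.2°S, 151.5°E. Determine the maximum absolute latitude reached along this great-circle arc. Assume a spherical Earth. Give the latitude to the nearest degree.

The great circle lies in the plane with unit normal n̂ = (p₁ × p₂)/|p₁ × p₂|.
Here n̂_z ≈ -0.120; the vertex latitude is φ_max = arccos|n̂_z| ≈ 83.1°.
Check via Clairaut: cos φ_max = |cos φ₁| · sin C = cos(7.0°)·sin(173.1°) ≈ 0.120, again giving ≈ 83.1°.

≈ 83°S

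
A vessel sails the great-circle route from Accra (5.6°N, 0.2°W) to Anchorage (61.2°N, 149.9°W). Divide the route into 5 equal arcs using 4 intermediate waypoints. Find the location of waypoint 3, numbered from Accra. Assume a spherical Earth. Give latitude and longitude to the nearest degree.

Write both endpoints as unit vectors p₁, p₂ with components (cos φ cos λ, cos φ sin λ, sin φ).
The central angle between the endpoints is δ = arccos(p₁·p₂) ≈ 1.905 rad (109.2°).
Interpolate at f = 3/5 with slerp weights a = sin((1−f)δ)/sin δ ≈ 0.731, b = sin(fδ)/sin δ ≈ 0.963.
p = a·p₁ + b·p₂ ≈ (0.326, -0.235, 0.916); φ = arcsin(p_z) ≈ 66.29°, λ = atan2(p_y, p_x) ≈ -35.82°.

≈ 66°N, 36°W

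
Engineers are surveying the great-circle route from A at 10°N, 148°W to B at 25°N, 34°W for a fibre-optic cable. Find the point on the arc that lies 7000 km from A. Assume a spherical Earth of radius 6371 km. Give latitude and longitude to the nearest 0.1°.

Convert each endpoint to a unit vector on the sphere (x = cos φ cos λ, y = cos φ sin λ, z = sin φ).
The central angle between the endpoints is δ = arccos(p₁·p₂) ≈ 1.865 rad (106.8°). The total great-circle distance is δ·R ≈ 1.865 × 6371 ≈ 11880 km, so the target fraction is f = 7000/11880 ≈ 0.589.
Interpolate at f ≈ 0.589 with slerp weights a = sin((1−f)δ)/sin δ ≈ 0.724, b = sin(fδ)/sin δ ≈ 0.931.
p = a·p₁ + b·p₂ ≈ (0.094, -0.850, 0.519); φ = arcsin(p_z) ≈ 31.27°, λ = atan2(p_y, p_x) ≈ -83.67°.

≈ 31.3°N, 83.7°W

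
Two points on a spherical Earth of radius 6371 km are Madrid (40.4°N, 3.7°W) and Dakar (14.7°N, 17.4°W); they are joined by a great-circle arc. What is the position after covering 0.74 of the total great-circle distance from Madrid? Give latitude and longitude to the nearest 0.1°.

The haversine formula gives a central angle δ ≈ 0.495 rad (28.3°) between the endpoints.
Interpolate at f = 0.74 with slerp weights a = sin((1−f)δ)/sin δ ≈ 0.270, b = sin(fδ)/sin δ ≈ 0.754.
p = a·p₁ + b·p₂ ≈ (0.901, -0.231, 0.366); φ = arcsin(p_z) ≈ 21.50°, λ = atan2(p_y, p_x) ≈ -14.40°.

≈ (21.5°N, 14.4°W)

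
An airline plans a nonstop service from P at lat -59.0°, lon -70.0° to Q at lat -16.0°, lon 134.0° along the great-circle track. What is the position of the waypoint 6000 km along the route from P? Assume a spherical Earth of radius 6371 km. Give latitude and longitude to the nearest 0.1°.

≈ lat -62.4°, lon 154.3°

Convert each endpoint to a unit vector on the sphere (x = cos φ cos λ, y = cos φ sin λ, z = sin φ).
The central angle between the endpoints is δ = arccos(p₁·p₂) ≈ 1.789 rad (102.5°). The total great-circle distance is δ·R ≈ 1.789 × 6371 ≈ 11395 km, so the target fraction is f = 6000/11395 ≈ 0.527.
Interpolate at f ≈ 0.527 with slerp weights a = sin((1−f)δ)/sin δ ≈ 0.767, b = sin(fδ)/sin δ ≈ 0.828.
p = a·p₁ + b·p₂ ≈ (-0.418, 0.201, -0.886); φ = arcsin(p_z) ≈ -62.37°, λ = atan2(p_y, p_x) ≈ 154.28°.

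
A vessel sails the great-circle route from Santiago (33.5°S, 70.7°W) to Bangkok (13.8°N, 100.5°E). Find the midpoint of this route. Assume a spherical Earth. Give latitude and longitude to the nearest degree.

Write both endpoints as unit vectors p₁, p₂ with components (cos φ cos λ, cos φ sin λ, sin φ).
The central angle between the endpoints is δ = arccos(p₁·p₂) ≈ 2.771 rad (158.7°).
Interpolate at f = 1/2 with slerp weights a = sin((1−f)δ)/sin δ ≈ 2.710, b = sin(fδ)/sin δ ≈ 2.710.
p = a·p₁ + b·p₂ ≈ (0.267, 0.455, -0.849); φ = arcsin(p_z) ≈ -58.15°, λ = atan2(p_y, p_x) ≈ 59.56°.

≈ 58°S, 60°E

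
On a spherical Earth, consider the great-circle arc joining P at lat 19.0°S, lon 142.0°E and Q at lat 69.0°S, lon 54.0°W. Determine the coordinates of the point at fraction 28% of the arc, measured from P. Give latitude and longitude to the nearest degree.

≈ lat 44°S, lon 145°E

Convert each endpoint to a unit vector on the sphere (x = cos φ cos λ, y = cos φ sin λ, z = sin φ).
The central angle between the endpoints is δ = arccos(p₁·p₂) ≈ 1.593 rad (91.2°).
Interpolate at f = 0.28 with slerp weights a = sin((1−f)δ)/sin δ ≈ 0.912, b = sin(fδ)/sin δ ≈ 0.431.
p = a·p₁ + b·p₂ ≈ (-0.588, 0.406, -0.700); φ = arcsin(p_z) ≈ -44.39°, λ = atan2(p_y, p_x) ≈ 145.42°.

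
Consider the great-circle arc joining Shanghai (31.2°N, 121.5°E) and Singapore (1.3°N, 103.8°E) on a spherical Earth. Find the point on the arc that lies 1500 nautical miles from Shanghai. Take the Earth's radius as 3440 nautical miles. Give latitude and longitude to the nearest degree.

≈ 10°N, 108°E

Write both endpoints as unit vectors p₁, p₂ with components (cos φ cos λ, cos φ sin λ, sin φ).
The central angle between the endpoints is δ = arccos(p₁·p₂) ≈ 0.598 rad (34.3°). The total great-circle distance is δ·R ≈ 0.598 × 3440 ≈ 2057 nmi, so the target fraction is f = 1500/2057 ≈ 0.729.
Interpolate at f ≈ 0.729 with slerp weights a = sin((1−f)δ)/sin δ ≈ 0.287, b = sin(fδ)/sin δ ≈ 0.750.
p = a·p₁ + b·p₂ ≈ (-0.307, 0.937, 0.165); φ = arcsin(p_z) ≈ 9.52°, λ = atan2(p_y, p_x) ≈ 108.13°.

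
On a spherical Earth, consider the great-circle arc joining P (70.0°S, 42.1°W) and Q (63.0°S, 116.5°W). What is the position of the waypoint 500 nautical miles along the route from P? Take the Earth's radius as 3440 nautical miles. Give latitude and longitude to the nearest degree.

≈ (72°S, 67°W)

Convert each endpoint to a unit vector on the sphere (x = cos φ cos λ, y = cos φ sin λ, z = sin φ).
The central angle between the endpoints is δ = arccos(p₁·p₂) ≈ 0.497 rad (28.5°). The total great-circle distance is δ·R ≈ 0.497 × 3440 ≈ 1710 nmi, so the target fraction is f = 500/1710 ≈ 0.292.
Interpolate at f ≈ 0.292 with slerp weights a = sin((1−f)δ)/sin δ ≈ 0.722, b = sin(fδ)/sin δ ≈ 0.304.
p = a·p₁ + b·p₂ ≈ (0.122, -0.289, -0.950); φ = arcsin(p_z) ≈ -71.72°, λ = atan2(p_y, p_x) ≈ -67.15°.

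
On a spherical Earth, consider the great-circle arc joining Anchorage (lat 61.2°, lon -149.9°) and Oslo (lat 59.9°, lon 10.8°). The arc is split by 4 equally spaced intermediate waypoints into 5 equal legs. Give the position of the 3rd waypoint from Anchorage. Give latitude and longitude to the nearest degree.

The haversine formula gives a central angle δ ≈ 1.012 rad (58.0°) between the endpoints.
Interpolate at f = 3/5 with slerp weights a = sin((1−f)δ)/sin δ ≈ 0.464, b = sin(fδ)/sin δ ≈ 0.673.
p = a·p₁ + b·p₂ ≈ (0.138, -0.049, 0.989); φ = arcsin(p_z) ≈ 81.58°, λ = atan2(p_y, p_x) ≈ -19.56°.

≈ lat 82°, lon -20°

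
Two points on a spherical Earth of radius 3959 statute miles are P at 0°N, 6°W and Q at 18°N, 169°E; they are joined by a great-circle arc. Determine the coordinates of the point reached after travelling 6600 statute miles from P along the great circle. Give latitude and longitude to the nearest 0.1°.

≈ 74.0°N, 104.4°E

The haversine formula gives a central angle δ ≈ 2.816 rad (161.3°) between the endpoints. The total great-circle distance is δ·R ≈ 2.816 × 3959 ≈ 11148 mi, so the target fraction is f = 6600/11148 ≈ 0.592.
Interpolate at f ≈ 0.592 with slerp weights a = sin((1−f)δ)/sin δ ≈ 2.851, b = sin(fδ)/sin δ ≈ 3.111.
p = a·p₁ + b·p₂ ≈ (-0.069, 0.267, 0.961); φ = arcsin(p_z) ≈ 74.02°, λ = atan2(p_y, p_x) ≈ 104.45°.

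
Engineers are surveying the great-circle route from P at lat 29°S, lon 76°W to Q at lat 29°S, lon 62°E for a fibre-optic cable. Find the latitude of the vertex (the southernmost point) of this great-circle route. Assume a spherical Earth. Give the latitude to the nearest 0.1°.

≈ 57.1°S

The great circle lies in the plane with unit normal n̂ = (p₁ × p₂)/|p₁ × p₂|.
Here n̂_z ≈ +0.543; the vertex latitude is φ_max = arccos|n̂_z| ≈ 57.1°.
Check via Clairaut: cos φ_max = |cos φ₁| · sin C = cos(29.0°)·sin(141.6°) ≈ 0.543, again giving ≈ 57.1°.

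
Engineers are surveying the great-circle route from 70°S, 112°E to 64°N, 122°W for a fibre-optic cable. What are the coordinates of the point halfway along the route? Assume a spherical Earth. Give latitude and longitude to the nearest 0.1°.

≈ 6.4°S, 171.4°W

Write both endpoints as unit vectors p₁, p₂ with components (cos φ cos λ, cos φ sin λ, sin φ).
The central angle between the endpoints is δ = arccos(p₁·p₂) ≈ 2.773 rad (158.9°).
Interpolate at f = 1/2 with slerp weights a = sin((1−f)δ)/sin δ ≈ 2.726, b = sin(fδ)/sin δ ≈ 2.726.
p = a·p₁ + b·p₂ ≈ (-0.983, -0.149, -0.111); φ = arcsin(p_z) ≈ -6.40°, λ = atan2(p_y, p_x) ≈ -171.38°.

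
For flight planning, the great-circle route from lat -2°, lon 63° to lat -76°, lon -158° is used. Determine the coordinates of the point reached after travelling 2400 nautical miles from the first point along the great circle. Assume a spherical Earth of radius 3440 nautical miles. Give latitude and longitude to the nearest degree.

Convert each endpoint to a unit vector on the sphere (x = cos φ cos λ, y = cos φ sin λ, z = sin φ).
The central angle between the endpoints is δ = arccos(p₁·p₂) ≈ 1.720 rad (98.5°). The total great-circle distance is δ·R ≈ 1.720 × 3440 ≈ 5917 nmi, so the target fraction is f = 2400/5917 ≈ 0.406.
Interpolate at f ≈ 0.406 with slerp weights a = sin((1−f)δ)/sin δ ≈ 0.863, b = sin(fδ)/sin δ ≈ 0.650.
p = a·p₁ + b·p₂ ≈ (0.246, 0.709, -0.660); φ = arcsin(p_z) ≈ -41.34°, λ = atan2(p_y, p_x) ≈ 70.89°.

≈ lat -41°, lon 71°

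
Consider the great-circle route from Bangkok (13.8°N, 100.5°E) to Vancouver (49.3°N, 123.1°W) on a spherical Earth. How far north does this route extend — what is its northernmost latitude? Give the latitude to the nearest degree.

≈ 63°N

The great circle lies in the plane with unit normal n̂ = (p₁ × p₂)/|p₁ × p₂|.
Here n̂_z ≈ +0.455; the vertex latitude is φ_max = arccos|n̂_z| ≈ 63.0°.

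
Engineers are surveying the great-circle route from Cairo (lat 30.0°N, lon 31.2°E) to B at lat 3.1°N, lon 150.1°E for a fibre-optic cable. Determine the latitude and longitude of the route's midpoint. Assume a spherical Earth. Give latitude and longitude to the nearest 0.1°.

≈ lat 30.1°N, lon 97.5°E

The haversine formula gives a central angle δ ≈ 1.972 rad (113.0°) between the endpoints.
Interpolate at f = 1/2 with slerp weights a = sin((1−f)δ)/sin δ ≈ 0.906, b = sin(fδ)/sin δ ≈ 0.906.
p = a·p₁ + b·p₂ ≈ (-0.113, 0.857, 0.502); φ = arcsin(p_z) ≈ 30.13°, λ = atan2(p_y, p_x) ≈ 97.52°.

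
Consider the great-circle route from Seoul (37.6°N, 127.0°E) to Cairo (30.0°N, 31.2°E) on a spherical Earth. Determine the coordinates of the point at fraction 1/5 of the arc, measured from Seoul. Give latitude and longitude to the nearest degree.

Write both endpoints as unit vectors p₁, p₂ with components (cos φ cos λ, cos φ sin λ, sin φ).
The central angle between the endpoints is δ = arccos(p₁·p₂) ≈ 1.333 rad (76.4°).
Interpolate at f = 1/5 with slerp weights a = sin((1−f)δ)/sin δ ≈ 0.901, b = sin(fδ)/sin δ ≈ 0.271.
p = a·p₁ + b·p₂ ≈ (-0.229, 0.692, 0.685); φ = arcsin(p_z) ≈ 43.25°, λ = atan2(p_y, p_x) ≈ 108.30°.

≈ 43°N, 108°E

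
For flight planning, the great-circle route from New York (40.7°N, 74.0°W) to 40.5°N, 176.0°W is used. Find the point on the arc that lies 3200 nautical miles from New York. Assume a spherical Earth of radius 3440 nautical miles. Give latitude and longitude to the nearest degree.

≈ 50°N, 153°W

From cos δ = sin φ₁ sin φ₂ + cos φ₁ cos φ₂ cos Δλ, the central angle is δ ≈ 1.262 rad (72.3°). The total great-circle distance is δ·R ≈ 1.262 × 3440 ≈ 4342 nmi, so the target fraction is f = 3200/4342 ≈ 0.737.
Interpolate at f ≈ 0.737 with slerp weights a = sin((1−f)δ)/sin δ ≈ 0.342, b = sin(fδ)/sin δ ≈ 0.841.
p = a·p₁ + b·p₂ ≈ (-0.567, -0.294, 0.770); φ = arcsin(p_z) ≈ 50.32°, λ = atan2(p_y, p_x) ≈ -152.59°.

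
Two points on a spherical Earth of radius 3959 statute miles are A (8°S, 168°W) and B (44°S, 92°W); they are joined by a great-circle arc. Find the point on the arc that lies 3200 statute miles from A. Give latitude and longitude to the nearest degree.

From cos δ = sin φ₁ sin φ₂ + cos φ₁ cos φ₂ cos Δλ, the central angle is δ ≈ 1.298 rad (74.4°). The total great-circle distance is δ·R ≈ 1.298 × 3959 ≈ 5140 mi, so the target fraction is f = 3200/5140 ≈ 0.623.
Interpolate at f ≈ 0.623 with slerp weights a = sin((1−f)δ)/sin δ ≈ 0.489, b = sin(fδ)/sin δ ≈ 0.751.
p = a·p₁ + b·p₂ ≈ (-0.492, -0.640, -0.590); φ = arcsin(p_z) ≈ -36.13°, λ = atan2(p_y, p_x) ≈ -127.55°.

≈ (36°S, 128°W)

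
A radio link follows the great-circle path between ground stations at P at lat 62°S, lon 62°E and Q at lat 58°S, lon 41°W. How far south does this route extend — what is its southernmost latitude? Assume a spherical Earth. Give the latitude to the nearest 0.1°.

≈ 70.4°S

The great circle lies in the plane with unit normal n̂ = (p₁ × p₂)/|p₁ × p₂|.
Here n̂_z ≈ -0.336; the vertex latitude is φ_max = arccos|n̂_z| ≈ 70.4°.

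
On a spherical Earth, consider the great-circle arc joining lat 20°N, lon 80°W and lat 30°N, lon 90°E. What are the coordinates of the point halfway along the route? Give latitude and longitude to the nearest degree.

≈ lat 78°N, lon 20°W

Convert each endpoint to a unit vector on the sphere (x = cos φ cos λ, y = cos φ sin λ, z = sin φ).
The central angle between the endpoints is δ = arccos(p₁·p₂) ≈ 2.253 rad (129.1°).
Interpolate at f = 1/2 with slerp weights a = sin((1−f)δ)/sin δ ≈ 1.163, b = sin(fδ)/sin δ ≈ 1.163.
p = a·p₁ + b·p₂ ≈ (0.190, -0.069, 0.979); φ = arcsin(p_z) ≈ 78.35°, λ = atan2(p_y, p_x) ≈ -20.00°.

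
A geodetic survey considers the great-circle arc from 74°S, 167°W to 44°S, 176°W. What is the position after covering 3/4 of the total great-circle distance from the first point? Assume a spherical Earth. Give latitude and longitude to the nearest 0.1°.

≈ 51.5°S, 175.0°W

Write both endpoints as unit vectors p₁, p₂ with components (cos φ cos λ, cos φ sin λ, sin φ).
The central angle between the endpoints is δ = arccos(p₁·p₂) ≈ 0.528 rad (30.3°).
Interpolate at f = 3/4 with slerp weights a = sin((1−f)δ)/sin δ ≈ 0.261, b = sin(fδ)/sin δ ≈ 0.766.
p = a·p₁ + b·p₂ ≈ (-0.620, -0.055, -0.783); φ = arcsin(p_z) ≈ -51.54°, λ = atan2(p_y, p_x) ≈ -174.96°.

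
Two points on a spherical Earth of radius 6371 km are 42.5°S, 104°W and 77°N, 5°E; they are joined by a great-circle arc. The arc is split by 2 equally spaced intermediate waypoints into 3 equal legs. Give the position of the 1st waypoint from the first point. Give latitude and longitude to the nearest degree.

≈ 1°N, 92°W

Convert each endpoint to a unit vector on the sphere (x = cos φ cos λ, y = cos φ sin λ, z = sin φ).
The central angle between the endpoints is δ = arccos(p₁·p₂) ≈ 2.364 rad (135.4°).
Interpolate at f = 1/3 with slerp weights a = sin((1−f)δ)/sin δ ≈ 1.425, b = sin(fδ)/sin δ ≈ 1.010.
p = a·p₁ + b·p₂ ≈ (-0.028, -0.999, 0.021); φ = arcsin(p_z) ≈ 1.23°, λ = atan2(p_y, p_x) ≈ -91.59°.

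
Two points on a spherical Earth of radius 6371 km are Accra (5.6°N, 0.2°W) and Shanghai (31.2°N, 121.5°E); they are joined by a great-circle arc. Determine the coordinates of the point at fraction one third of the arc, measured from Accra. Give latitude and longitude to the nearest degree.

Write both endpoints as unit vectors p₁, p₂ with components (cos φ cos λ, cos φ sin λ, sin φ).
The central angle between the endpoints is δ = arccos(p₁·p₂) ≈ 1.979 rad (113.4°).
Interpolate at f = 1/3 with slerp weights a = sin((1−f)δ)/sin δ ≈ 1.055, b = sin(fδ)/sin δ ≈ 0.668.
p = a·p₁ + b·p₂ ≈ (0.752, 0.483, 0.449); φ = arcsin(p_z) ≈ 26.67°, λ = atan2(p_y, p_x) ≈ 32.73°.

≈ 27°N, 33°E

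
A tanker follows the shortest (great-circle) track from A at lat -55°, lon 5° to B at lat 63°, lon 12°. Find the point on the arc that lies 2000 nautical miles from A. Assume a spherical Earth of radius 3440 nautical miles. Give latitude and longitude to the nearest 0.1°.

Convert each endpoint to a unit vector on the sphere (x = cos φ cos λ, y = cos φ sin λ, z = sin φ).
The central angle between the endpoints is δ = arccos(p₁·p₂) ≈ 2.062 rad (118.1°). The total great-circle distance is δ·R ≈ 2.062 × 3440 ≈ 7092 nmi, so the target fraction is f = 2000/7092 ≈ 0.282.
Interpolate at f ≈ 0.282 with slerp weights a = sin((1−f)δ)/sin δ ≈ 1.129, b = sin(fδ)/sin δ ≈ 0.623.
p = a·p₁ + b·p₂ ≈ (0.922, 0.115, -0.370); φ = arcsin(p_z) ≈ -21.73°, λ = atan2(p_y, p_x) ≈ 7.13°.

≈ lat -21.7°, lon 7.1°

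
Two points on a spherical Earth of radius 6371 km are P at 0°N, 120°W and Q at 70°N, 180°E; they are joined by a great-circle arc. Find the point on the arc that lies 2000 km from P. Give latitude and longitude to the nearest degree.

The haversine formula gives a central angle δ ≈ 1.399 rad (80.2°) between the endpoints. The total great-circle distance is δ·R ≈ 1.399 × 6371 ≈ 8913 km, so the target fraction is f = 2000/8913 ≈ 0.224.
Interpolate at f ≈ 0.224 with slerp weights a = sin((1−f)δ)/sin δ ≈ 0.898, b = sin(fδ)/sin δ ≈ 0.313.
p = a·p₁ + b·p₂ ≈ (-0.556, -0.777, 0.295); φ = arcsin(p_z) ≈ 17.13°, λ = atan2(p_y, p_x) ≈ -125.57°.

≈ 17°N, 126°W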